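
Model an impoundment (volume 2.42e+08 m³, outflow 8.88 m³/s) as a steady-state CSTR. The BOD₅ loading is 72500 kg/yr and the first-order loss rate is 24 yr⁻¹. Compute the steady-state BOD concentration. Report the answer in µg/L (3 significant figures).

11.9 µg/L

Outflow Q = 8.88 m³/s × 3.156e+07 s/yr = 2.802e+08 m³/yr.
Steady-state CSTR mass balance: W = Q·C + k·V·C, so C = W/(Q + kV).
Q + kV = 2.802e+08 + 24·2.42e+08 = 6.088e+09 m³/yr.
C = 72500/6.088e+09 = 1.191e-05 kg/m³ = 0.01191 mg/L = 11.91 µg/L.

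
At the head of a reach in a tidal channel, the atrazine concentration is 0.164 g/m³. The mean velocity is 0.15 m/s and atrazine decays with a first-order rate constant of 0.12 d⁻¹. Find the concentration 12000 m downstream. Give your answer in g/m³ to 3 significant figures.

Travel time t = 12000 m / 0.15 m/s = 1.2e+04/0.15 = 8e+04 s = 0.9259 d.
First-order decay: C = 0.164·exp(−0.12·0.9259) = 0.164·0.8948 = 0.1468 g/m³.

0.147 g/m³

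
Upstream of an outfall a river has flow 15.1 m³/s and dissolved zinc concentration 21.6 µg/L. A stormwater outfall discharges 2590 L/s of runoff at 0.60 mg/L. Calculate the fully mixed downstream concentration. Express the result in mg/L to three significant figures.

0.106 mg/L

2590 L/s = 2.59 m³/s.
21.6 µg/L = 0.0216 mg/L.
Conservation of mass across the mixing zone: C = (2.59·0.6 + 15.1·0.0216) / (2.59 + 15.1) = 1.88/17.69 = 0.1063 mg/L.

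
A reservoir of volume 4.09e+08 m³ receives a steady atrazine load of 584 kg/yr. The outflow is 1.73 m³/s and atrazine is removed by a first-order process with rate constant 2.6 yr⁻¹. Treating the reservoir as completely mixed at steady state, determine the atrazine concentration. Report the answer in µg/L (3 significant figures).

Outflow Q = 1.73 m³/s × 3.156e+07 s/yr = 5.459e+07 m³/yr.
Steady-state CSTR mass balance: W = Q·C + k·V·C, so C = W/(Q + kV).
Q + kV = 5.459e+07 + 2.6·4.09e+08 = 1.118e+09 m³/yr.
C = 584/1.118e+09 = 5.224e-07 kg/m³ = 0.0005224 mg/L = 0.5224 µg/L.

0.522 µg/L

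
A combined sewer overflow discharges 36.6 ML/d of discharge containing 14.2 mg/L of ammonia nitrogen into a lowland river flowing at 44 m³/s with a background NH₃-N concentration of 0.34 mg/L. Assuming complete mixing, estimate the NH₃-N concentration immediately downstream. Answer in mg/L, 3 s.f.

0.472 mg/L

36.6 ML/d = 0.4236 m³/s.
Flow-weighted mixing gives C = (0.4236·14.2 + 44·0.34) / (0.4236 + 44) = 20.98/44.42 = 0.4722 mg/L.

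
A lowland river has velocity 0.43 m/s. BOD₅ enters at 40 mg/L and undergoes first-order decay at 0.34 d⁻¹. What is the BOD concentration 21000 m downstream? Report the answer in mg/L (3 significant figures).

Travel time t = 21000 m / 0.43 m/s = 2.1e+04/0.43 = 4.884e+04 s = 0.5652 d.
First-order decay: C = 40·exp(−0.34·0.5652) = 40·0.8252 = 33.01 mg/L.

33.0 mg/L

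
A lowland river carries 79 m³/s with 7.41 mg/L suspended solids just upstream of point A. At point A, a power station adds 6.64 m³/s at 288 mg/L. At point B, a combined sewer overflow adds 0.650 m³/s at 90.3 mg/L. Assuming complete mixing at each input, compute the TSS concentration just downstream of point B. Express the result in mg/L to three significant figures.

After input A: C = (79·7.41 + 6.64·288) / 85.64 = 29.17 mg/L.
After input B: C = (85.64·29.17 + 0.65·90.3) / 86.29 = 29.63 mg/L.

29.6 mg/L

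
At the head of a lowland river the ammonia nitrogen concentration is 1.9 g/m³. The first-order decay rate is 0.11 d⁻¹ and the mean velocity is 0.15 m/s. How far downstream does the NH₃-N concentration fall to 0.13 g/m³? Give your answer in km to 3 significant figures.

From C = C₀·e^(−kt), t = ln(C₀/C)/k = ln(1.9/0.13)/0.11 = 2.682/0.11 = 24.38 d.
Distance = v·t = 0.15 m/s × 2.107e+06 s = 3.16e+05 m = 316 km.

316 km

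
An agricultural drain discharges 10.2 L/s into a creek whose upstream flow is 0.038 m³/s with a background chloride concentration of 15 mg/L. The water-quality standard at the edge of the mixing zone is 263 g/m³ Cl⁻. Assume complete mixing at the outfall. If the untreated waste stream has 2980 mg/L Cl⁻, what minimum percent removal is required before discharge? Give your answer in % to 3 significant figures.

60.2 %

10.2 L/s = 0.0102 m³/s.
Mass balance: 263·0.0482 = 0.0102·Cₑ + 0.038·15.
Cₑ = (12.68 − 0.57) / 0.0102 = 1187 mg/L.
Required removal = 1 − 1187/2980 = 60.17 %.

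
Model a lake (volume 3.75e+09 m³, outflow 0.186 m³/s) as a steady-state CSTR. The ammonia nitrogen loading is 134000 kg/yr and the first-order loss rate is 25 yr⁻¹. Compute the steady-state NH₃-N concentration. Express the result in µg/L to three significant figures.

Outflow Q = 0.186 m³/s × 3.156e+07 s/yr = 5.87e+06 m³/yr.
Steady-state CSTR mass balance: W = Q·C + k·V·C, so C = W/(Q + kV).
Q + kV = 5.87e+06 + 25·3.75e+09 = 9.376e+10 m³/yr.
C = 134000/9.376e+10 = 1.429e-06 kg/m³ = 0.001429 mg/L = 1.429 µg/L.

1.43 µg/L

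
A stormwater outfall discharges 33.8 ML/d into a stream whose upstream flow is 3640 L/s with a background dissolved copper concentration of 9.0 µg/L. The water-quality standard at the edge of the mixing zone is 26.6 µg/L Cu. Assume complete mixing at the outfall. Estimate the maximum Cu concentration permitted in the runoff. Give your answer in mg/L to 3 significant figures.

0.190 mg/L

33.8 ML/d = 0.3912 m³/s.
3640 L/s = 3.64 m³/s.
9.0 µg/L = 0.009 mg/L.
26.6 µg/L = 0.0266 mg/L.
Mass balance: 0.0266·4.031 = 0.3912·Cₑ + 3.64·0.009.
Cₑ = (0.1072 − 0.03276) / 0.3912 = 0.1904 mg/L.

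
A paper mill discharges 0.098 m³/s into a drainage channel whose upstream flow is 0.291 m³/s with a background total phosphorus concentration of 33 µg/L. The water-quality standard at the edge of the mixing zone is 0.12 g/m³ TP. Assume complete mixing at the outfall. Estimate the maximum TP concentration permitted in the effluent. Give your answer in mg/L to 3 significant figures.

0.378 mg/L

33 µg/L = 0.033 mg/L.
Mass balance: 0.12·0.389 = 0.098·Cₑ + 0.291·0.033.
Cₑ = (0.04668 − 0.009603) / 0.098 = 0.3783 mg/L.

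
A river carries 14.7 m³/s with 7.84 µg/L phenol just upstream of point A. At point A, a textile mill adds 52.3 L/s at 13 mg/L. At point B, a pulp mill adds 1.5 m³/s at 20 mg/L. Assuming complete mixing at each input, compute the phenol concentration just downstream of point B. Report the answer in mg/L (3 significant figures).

1.89 mg/L

7.84 µg/L = 0.00784 mg/L.
52.3 L/s = 0.0523 m³/s.
After input A: C = (14.7·0.00784 + 0.0523·13) / 14.75 = 0.0539 mg/L.
After input B: C = (14.75·0.0539 + 1.5·20) / 16.25 = 1.895 mg/L.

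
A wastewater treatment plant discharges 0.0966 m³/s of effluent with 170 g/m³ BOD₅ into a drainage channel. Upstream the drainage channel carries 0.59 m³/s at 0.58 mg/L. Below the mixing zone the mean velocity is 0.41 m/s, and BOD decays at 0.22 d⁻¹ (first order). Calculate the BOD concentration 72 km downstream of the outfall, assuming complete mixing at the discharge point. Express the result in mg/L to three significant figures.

15.6 mg/L

After complete mixing, C₀ = (0.0966·170 + 0.59·0.58) / 0.6866 = 24.42 mg/L.
Travel time t = 7.2e+04 m / 0.41 m/s = 1.756e+05 s = 2.033 d.
C = 24.42·exp(−0.22·2.033) = 24.42·0.6394 = 15.61 mg/L.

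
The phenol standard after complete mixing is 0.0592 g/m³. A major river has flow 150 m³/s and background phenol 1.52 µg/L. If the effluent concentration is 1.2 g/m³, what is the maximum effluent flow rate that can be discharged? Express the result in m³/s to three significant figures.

1.52 µg/L = 0.00152 mg/L.
Mass balance at complete mixing: C_std·(Q_w + Q_r) = Q_w·C_e + Q_r·C_b.
Rearranging, Q_w = Q_r·(C_std − C_b)/(C_e − C_std) = 150·(0.0592 − 0.00152) / (1.2 − 0.0592) = 7.584 m³/s.

7.58 m³/s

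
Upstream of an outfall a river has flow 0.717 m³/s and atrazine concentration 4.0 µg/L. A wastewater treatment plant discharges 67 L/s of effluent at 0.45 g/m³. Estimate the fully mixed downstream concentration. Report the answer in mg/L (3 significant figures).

67 L/s = 0.067 m³/s.
4.0 µg/L = 0.004 mg/L.
Conservation of mass across the mixing zone: C = (0.067·0.45 + 0.717·0.004) / (0.067 + 0.717) = 0.03302/0.784 = 0.04211 mg/L.

0.0421 mg/L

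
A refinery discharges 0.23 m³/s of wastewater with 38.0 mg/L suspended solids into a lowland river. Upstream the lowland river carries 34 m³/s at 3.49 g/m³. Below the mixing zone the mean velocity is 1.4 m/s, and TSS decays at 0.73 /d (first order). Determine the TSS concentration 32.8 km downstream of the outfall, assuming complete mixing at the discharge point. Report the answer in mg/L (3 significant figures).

After complete mixing, C₀ = (0.23·38 + 34·3.49) / 34.23 = 3.722 mg/L.
Travel time t = 3.28e+04 m / 1.4 m/s = 2.343e+04 s = 0.2712 d.
C = 3.722·exp(−0.73·0.2712) = 3.722·0.8204 = 3.053 mg/L.

3.05 mg/L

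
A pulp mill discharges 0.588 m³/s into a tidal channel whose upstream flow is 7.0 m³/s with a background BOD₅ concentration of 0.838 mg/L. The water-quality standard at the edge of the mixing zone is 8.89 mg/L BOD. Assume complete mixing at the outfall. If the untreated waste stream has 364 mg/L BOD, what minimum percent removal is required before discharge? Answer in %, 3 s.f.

71.2 %

Mass balance: 8.89·7.588 = 0.588·Cₑ + 7·0.838.
Cₑ = (67.46 − 5.866) / 0.588 = 104.7 mg/L.
Required removal = 1 − 104.7/364 = 71.22 %.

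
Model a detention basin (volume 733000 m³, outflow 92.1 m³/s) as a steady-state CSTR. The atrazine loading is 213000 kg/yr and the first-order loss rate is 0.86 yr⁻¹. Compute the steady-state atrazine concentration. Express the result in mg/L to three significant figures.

0.0733 mg/L

Outflow Q = 92.1 m³/s × 3.156e+07 s/yr = 2.906e+09 m³/yr.
Steady-state CSTR mass balance: W = Q·C + k·V·C, so C = W/(Q + kV).
Q + kV = 2.906e+09 + 0.86·733000 = 2.907e+09 m³/yr.
C = 213000/2.907e+09 = 7.327e-05 kg/m³ = 0.07327 mg/L.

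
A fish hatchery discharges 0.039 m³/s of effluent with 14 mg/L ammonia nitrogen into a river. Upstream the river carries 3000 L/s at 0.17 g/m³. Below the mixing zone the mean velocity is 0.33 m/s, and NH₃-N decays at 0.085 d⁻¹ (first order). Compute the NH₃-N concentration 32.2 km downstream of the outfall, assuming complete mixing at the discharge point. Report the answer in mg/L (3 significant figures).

3000 L/s = 3 m³/s.
After complete mixing, C₀ = (0.039·14 + 3·0.17) / 3.039 = 0.3475 mg/L.
Travel time t = 3.22e+04 m / 0.33 m/s = 9.758e+04 s = 1.129 d.
C = 0.3475·exp(−0.085·1.129) = 0.3475·0.9085 = 0.3157 mg/L.

0.316 mg/L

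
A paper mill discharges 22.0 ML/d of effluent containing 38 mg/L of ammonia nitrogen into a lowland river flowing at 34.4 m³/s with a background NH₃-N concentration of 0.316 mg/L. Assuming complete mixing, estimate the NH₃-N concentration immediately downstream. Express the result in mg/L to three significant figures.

22.0 ML/d = 0.2546 m³/s.
Conservation of mass across the mixing zone: C = (0.2546·38 + 34.4·0.316) / (0.2546 + 34.4) = 20.55/34.65 = 0.5929 mg/L.

0.593 mg/L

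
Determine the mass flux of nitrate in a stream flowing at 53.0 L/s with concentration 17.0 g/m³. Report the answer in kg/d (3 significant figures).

53.0 L/s = 0.053 m³/s.
Mass flux = Q·C = 0.053 m³/s × 17 g/m³ = 0.901 g/s.
= 0.901 g/s × 86.4 = 77.85 kg/d.

77.8 kg/d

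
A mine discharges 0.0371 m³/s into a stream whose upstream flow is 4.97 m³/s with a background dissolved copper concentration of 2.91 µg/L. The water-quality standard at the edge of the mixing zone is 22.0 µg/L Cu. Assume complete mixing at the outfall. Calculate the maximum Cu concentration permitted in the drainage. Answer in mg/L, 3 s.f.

2.58 mg/L

2.91 µg/L = 0.00291 mg/L.
22.0 µg/L = 0.022 mg/L.
Mass balance: 0.022·5.007 = 0.0371·Cₑ + 4.97·0.00291.
Cₑ = (0.1102 − 0.01446) / 0.0371 = 2.579 mg/L.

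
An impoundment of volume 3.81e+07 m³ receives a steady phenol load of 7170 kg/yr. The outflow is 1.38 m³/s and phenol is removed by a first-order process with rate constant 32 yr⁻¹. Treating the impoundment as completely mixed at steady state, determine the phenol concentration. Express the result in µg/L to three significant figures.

5.68 µg/L

Outflow Q = 1.38 m³/s × 3.156e+07 s/yr = 4.355e+07 m³/yr.
Steady-state CSTR mass balance: W = Q·C + k·V·C, so C = W/(Q + kV).
Q + kV = 4.355e+07 + 32·3.81e+07 = 1.263e+09 m³/yr.
C = 7170/1.263e+09 = 5.678e-06 kg/m³ = 0.005678 mg/L = 5.678 µg/L.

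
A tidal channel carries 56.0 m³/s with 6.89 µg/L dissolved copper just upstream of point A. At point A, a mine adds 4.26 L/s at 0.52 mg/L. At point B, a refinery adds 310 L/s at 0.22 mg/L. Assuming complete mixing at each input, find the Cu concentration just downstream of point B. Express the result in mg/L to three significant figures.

6.89 µg/L = 0.00689 mg/L.
4.26 L/s = 0.00426 m³/s.
After input A: C = (56·0.00689 + 0.00426·0.52) / 56 = 0.006929 mg/L.
310 L/s = 0.31 m³/s.
After input B: C = (56·0.006929 + 0.31·0.22) / 56.31 = 0.008102 mg/L.

0.00810 mg/L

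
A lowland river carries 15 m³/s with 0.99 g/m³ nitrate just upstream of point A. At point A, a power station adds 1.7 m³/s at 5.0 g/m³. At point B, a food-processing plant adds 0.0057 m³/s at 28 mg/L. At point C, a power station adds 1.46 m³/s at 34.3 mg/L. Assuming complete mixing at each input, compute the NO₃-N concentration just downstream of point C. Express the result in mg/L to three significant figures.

4.05 mg/L

After input A: C = (15·0.99 + 1.7·5) / 16.7 = 1.398 mg/L.
After input B: C = (16.7·1.398 + 0.0057·28) / 16.71 = 1.407 mg/L.
After input C: C = (16.71·1.407 + 1.46·34.3) / 18.17 = 4.051 mg/L.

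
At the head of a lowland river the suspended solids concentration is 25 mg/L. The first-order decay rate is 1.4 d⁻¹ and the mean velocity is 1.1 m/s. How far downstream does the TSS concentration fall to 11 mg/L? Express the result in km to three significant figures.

From C = C₀·e^(−kt), t = ln(C₀/C)/k = ln(25/11)/1.4 = 0.821/1.4 = 0.5864 d.
Distance = v·t = 1.1 m/s × 5.067e+04 s = 5.573e+04 m = 55.73 km.

55.7 km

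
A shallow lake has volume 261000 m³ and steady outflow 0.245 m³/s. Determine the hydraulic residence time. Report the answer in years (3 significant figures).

0.0338 yr

Q = 0.245 m³/s × 3.156e+07 s/yr = 7.732e+06 m³/yr.
Hydraulic residence time τ = V/Q = 261000/7.732e+06 = 0.03376 yr.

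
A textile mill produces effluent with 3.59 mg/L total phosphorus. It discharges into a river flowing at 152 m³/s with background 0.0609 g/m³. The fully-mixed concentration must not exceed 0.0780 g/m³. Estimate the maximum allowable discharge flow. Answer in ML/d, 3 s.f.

63.9 ML/d

Mass balance at complete mixing: C_std·(Q_w + Q_r) = Q_w·C_e + Q_r·C_b.
Rearranging, Q_w = Q_r·(C_std − C_b)/(C_e − C_std) = 152·(0.078 − 0.0609) / (3.59 − 0.078) = 0.7401 m³/s.
= 63.94 ML/d.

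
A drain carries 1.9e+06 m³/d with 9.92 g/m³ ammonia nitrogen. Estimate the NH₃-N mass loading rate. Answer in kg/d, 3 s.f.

18800 kg/d

1.9e+06 m³/d = 21.99 m³/s.
Mass flux = Q·C = 21.99 m³/s × 9.92 g/m³ = 218.1 g/s.
= 218.1 g/s × 86.4 = 1.885e+04 kg/d.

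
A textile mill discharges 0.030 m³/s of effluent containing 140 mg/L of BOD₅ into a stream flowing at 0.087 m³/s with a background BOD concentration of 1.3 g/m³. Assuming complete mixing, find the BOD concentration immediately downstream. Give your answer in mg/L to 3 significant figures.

36.9 mg/L

By mass balance at complete mixing, C = (0.03·140 + 0.087·1.3) / (0.03 + 0.087) = 4.313/0.117 = 36.86 mg/L.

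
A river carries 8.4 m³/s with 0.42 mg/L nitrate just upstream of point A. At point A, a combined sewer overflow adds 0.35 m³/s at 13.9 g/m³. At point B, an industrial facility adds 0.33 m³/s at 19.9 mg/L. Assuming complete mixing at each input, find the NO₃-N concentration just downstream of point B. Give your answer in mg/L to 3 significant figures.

After input A: C = (8.4·0.42 + 0.35·13.9) / 8.75 = 0.9592 mg/L.
After input B: C = (8.75·0.9592 + 0.33·19.9) / 9.08 = 1.648 mg/L.

1.65 mg/L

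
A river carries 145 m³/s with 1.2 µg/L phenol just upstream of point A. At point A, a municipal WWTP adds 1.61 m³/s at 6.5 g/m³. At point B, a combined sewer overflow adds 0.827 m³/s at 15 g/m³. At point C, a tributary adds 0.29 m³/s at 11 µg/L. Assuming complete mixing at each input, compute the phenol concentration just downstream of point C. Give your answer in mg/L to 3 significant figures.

0.156 mg/L

1.2 µg/L = 0.0012 mg/L.
After input A: C = (145·0.0012 + 1.61·6.5) / 146.6 = 0.07257 mg/L.
After input B: C = (146.6·0.07257 + 0.827·15) / 147.4 = 0.1563 mg/L.
11 µg/L = 0.011 mg/L.
After input C: C = (147.4·0.1563 + 0.29·0.011) / 147.7 = 0.156 mg/L.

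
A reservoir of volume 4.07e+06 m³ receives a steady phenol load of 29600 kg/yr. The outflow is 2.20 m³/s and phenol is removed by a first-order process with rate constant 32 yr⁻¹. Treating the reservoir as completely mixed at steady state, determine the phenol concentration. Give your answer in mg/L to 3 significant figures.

Outflow Q = 2.20 m³/s × 3.156e+07 s/yr = 6.943e+07 m³/yr.
Steady-state CSTR mass balance: W = Q·C + k·V·C, so C = W/(Q + kV).
Q + kV = 6.943e+07 + 32·4.07e+06 = 1.997e+08 m³/yr.
C = 29600/1.997e+08 = 0.0001482 kg/m³ = 0.1482 mg/L.

0.148 mg/L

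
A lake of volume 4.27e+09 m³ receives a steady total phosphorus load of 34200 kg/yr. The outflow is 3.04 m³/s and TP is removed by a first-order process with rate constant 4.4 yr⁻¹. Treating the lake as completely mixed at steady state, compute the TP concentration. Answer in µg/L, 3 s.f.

Outflow Q = 3.04 m³/s × 3.156e+07 s/yr = 9.594e+07 m³/yr.
Steady-state CSTR mass balance: W = Q·C + k·V·C, so C = W/(Q + kV).
Q + kV = 9.594e+07 + 4.4·4.27e+09 = 1.888e+10 m³/yr.
C = 34200/1.888e+10 = 1.811e-06 kg/m³ = 0.001811 mg/L = 1.811 µg/L.

1.81 µg/L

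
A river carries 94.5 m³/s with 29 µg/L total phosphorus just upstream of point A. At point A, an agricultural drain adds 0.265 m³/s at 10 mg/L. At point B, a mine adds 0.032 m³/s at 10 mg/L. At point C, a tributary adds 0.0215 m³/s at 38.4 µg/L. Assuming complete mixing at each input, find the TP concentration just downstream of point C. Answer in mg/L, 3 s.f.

0.0602 mg/L

29 µg/L = 0.029 mg/L.
After input A: C = (94.5·0.029 + 0.265·10) / 94.77 = 0.05688 mg/L.
After input B: C = (94.77·0.05688 + 0.032·10) / 94.8 = 0.06024 mg/L.
38.4 µg/L = 0.0384 mg/L.
After input C: C = (94.8·0.06024 + 0.0215·0.0384) / 94.82 = 0.06023 mg/L.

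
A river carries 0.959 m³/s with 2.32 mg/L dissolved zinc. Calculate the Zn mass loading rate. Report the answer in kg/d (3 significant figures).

192 kg/d

Mass flux = Q·C = 0.959 m³/s × 2.32 g/m³ = 2.225 g/s.
= 2.225 g/s × 86.4 = 192.2 kg/d.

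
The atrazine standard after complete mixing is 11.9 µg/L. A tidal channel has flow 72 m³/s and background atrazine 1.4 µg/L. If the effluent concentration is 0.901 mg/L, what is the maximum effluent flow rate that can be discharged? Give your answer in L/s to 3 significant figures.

850 L/s

1.4 µg/L = 0.0014 mg/L.
11.9 µg/L = 0.0119 mg/L.
Mass balance at complete mixing: C_std·(Q_w + Q_r) = Q_w·C_e + Q_r·C_b.
Rearranging, Q_w = Q_r·(C_std − C_b)/(C_e − C_std) = 72·(0.0119 − 0.0014) / (0.901 − 0.0119) = 0.8503 m³/s.
= 850.3 L/s.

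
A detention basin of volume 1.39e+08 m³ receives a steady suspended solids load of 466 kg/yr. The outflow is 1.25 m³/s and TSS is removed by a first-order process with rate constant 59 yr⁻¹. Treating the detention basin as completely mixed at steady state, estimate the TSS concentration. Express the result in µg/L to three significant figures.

Outflow Q = 1.25 m³/s × 3.156e+07 s/yr = 3.945e+07 m³/yr.
Steady-state CSTR mass balance: W = Q·C + k·V·C, so C = W/(Q + kV).
Q + kV = 3.945e+07 + 59·1.39e+08 = 8.24e+09 m³/yr.
C = 466/8.24e+09 = 5.655e-08 kg/m³ = 5.655e-05 mg/L = 0.05655 µg/L.

0.0566 µg/L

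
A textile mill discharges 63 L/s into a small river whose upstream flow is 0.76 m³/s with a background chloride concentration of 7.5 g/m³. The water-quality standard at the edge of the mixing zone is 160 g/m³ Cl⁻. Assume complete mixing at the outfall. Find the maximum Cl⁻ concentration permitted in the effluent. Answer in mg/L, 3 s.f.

2000 mg/L

63 L/s = 0.063 m³/s.
Mass balance: 160·0.823 = 0.063·Cₑ + 0.76·7.5.
Cₑ = (131.7 − 5.7) / 0.063 = 2000 mg/L.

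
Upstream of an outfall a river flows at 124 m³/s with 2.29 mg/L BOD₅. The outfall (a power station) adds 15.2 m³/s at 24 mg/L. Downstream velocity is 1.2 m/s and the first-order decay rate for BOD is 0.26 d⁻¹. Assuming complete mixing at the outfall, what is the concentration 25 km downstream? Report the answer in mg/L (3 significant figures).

After complete mixing, C₀ = (15.2·24 + 124·2.29) / 139.2 = 4.661 mg/L.
Travel time t = 2.5e+04 m / 1.2 m/s = 2.083e+04 s = 0.2411 d.
C = 4.661·exp(−0.26·0.2411) = 4.661·0.9392 = 4.377 mg/L.

4.38 mg/L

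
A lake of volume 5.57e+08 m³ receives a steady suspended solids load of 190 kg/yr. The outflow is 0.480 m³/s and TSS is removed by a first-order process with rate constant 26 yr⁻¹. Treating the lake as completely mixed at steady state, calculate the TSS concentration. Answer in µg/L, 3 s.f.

0.0131 µg/L

Outflow Q = 0.480 m³/s × 3.156e+07 s/yr = 1.515e+07 m³/yr.
Steady-state CSTR mass balance: W = Q·C + k·V·C, so C = W/(Q + kV).
Q + kV = 1.515e+07 + 26·5.57e+08 = 1.45e+10 m³/yr.
C = 190/1.45e+10 = 1.311e-08 kg/m³ = 1.311e-05 mg/L = 0.01311 µg/L.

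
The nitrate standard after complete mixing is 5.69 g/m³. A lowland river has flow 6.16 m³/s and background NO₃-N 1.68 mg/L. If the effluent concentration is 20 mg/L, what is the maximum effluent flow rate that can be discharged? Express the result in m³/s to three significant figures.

1.73 m³/s

Mass balance at complete mixing: C_std·(Q_w + Q_r) = Q_w·C_e + Q_r·C_b.
Rearranging, Q_w = Q_r·(C_std − C_b)/(C_e − C_std) = 6.16·(5.69 − 1.68) / (20 − 5.69) = 1.726 m³/s.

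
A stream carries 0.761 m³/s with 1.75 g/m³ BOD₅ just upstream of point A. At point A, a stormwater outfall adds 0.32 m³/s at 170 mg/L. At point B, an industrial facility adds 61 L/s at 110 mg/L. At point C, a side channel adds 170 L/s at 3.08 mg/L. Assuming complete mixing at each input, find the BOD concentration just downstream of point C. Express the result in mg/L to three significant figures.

After input A: C = (0.761·1.75 + 0.32·170) / 1.081 = 51.56 mg/L.
61 L/s = 0.061 m³/s.
After input B: C = (1.081·51.56 + 0.061·110) / 1.142 = 54.68 mg/L.
170 L/s = 0.17 m³/s.
After input C: C = (1.142·54.68 + 0.17·3.08) / 1.312 = 47.99 mg/L.

48.0 mg/L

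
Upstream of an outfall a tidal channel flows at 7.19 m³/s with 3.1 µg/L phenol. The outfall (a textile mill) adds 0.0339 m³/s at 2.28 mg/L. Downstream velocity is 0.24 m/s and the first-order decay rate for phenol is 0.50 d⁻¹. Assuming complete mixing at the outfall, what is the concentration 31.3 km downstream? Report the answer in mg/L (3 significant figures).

3.1 µg/L = 0.0031 mg/L.
After complete mixing, C₀ = (0.0339·2.28 + 7.19·0.0031) / 7.224 = 0.01378 mg/L.
Travel time t = 3.13e+04 m / 0.24 m/s = 1.304e+05 s = 1.509 d.
C = 0.01378·exp(−0.50·1.509) = 0.01378·0.4701 = 0.006481 mg/L.

0.00648 mg/L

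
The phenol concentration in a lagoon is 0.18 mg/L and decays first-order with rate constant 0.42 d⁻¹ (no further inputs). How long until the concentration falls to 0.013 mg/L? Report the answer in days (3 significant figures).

6.26 d

t = ln(C₀/C)/k = ln(0.18/0.013)/0.42 = 2.628/0.42 = 6.257 d.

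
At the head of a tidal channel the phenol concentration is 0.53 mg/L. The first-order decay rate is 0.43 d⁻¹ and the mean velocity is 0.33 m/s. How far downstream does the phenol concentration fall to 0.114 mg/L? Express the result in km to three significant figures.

From C = C₀·e^(−kt), t = ln(C₀/C)/k = ln(0.53/0.114)/0.43 = 1.537/0.43 = 3.574 d.
Distance = v·t = 0.33 m/s × 3.088e+05 s = 1.019e+05 m = 101.9 km.

102 km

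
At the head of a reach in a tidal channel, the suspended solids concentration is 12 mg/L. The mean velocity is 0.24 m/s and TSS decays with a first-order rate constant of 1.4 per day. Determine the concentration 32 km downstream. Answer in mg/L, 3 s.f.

1.38 mg/L

Travel time t = 32 km / 0.24 m/s = 3.2e+04/0.24 = 1.333e+05 s = 1.543 d.
First-order decay: C = 12·exp(−1.4·1.543) = 12·0.1153 = 1.383 mg/L.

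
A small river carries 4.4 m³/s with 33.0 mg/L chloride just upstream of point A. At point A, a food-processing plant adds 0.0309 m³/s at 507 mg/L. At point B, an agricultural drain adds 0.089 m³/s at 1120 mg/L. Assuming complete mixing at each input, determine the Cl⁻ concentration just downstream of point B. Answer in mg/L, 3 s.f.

57.6 mg/L

After input A: C = (4.4·33 + 0.0309·507) / 4.431 = 36.31 mg/L.
After input B: C = (4.431·36.31 + 0.089·1120) / 4.52 = 57.64 mg/L.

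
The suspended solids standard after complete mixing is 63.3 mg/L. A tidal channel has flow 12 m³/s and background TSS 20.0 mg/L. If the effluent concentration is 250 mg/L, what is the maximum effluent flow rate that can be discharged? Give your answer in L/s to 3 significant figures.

Mass balance at complete mixing: C_std·(Q_w + Q_r) = Q_w·C_e + Q_r·C_b.
Rearranging, Q_w = Q_r·(C_std − C_b)/(C_e − C_std) = 12·(63.3 − 20) / (250 − 63.3) = 2.783 m³/s.
= 2783 L/s.

2780 L/s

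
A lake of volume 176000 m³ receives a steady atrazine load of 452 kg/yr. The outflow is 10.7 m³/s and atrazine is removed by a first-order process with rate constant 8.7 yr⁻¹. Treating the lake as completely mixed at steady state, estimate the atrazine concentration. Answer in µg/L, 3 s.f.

1.33 µg/L

Outflow Q = 10.7 m³/s × 3.156e+07 s/yr = 3.377e+08 m³/yr.
Steady-state CSTR mass balance: W = Q·C + k·V·C, so C = W/(Q + kV).
Q + kV = 3.377e+08 + 8.7·176000 = 3.392e+08 m³/yr.
C = 452/3.392e+08 = 1.333e-06 kg/m³ = 0.001333 mg/L = 1.333 µg/L.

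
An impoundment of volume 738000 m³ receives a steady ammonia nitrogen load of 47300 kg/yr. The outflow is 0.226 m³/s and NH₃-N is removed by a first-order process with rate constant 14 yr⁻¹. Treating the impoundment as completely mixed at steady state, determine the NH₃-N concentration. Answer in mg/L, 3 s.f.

Outflow Q = 0.226 m³/s × 3.156e+07 s/yr = 7.132e+06 m³/yr.
Steady-state CSTR mass balance: W = Q·C + k·V·C, so C = W/(Q + kV).
Q + kV = 7.132e+06 + 14·738000 = 1.746e+07 m³/yr.
C = 47300/1.746e+07 = 0.002708 kg/m³ = 2.708 mg/L.

2.71 mg/L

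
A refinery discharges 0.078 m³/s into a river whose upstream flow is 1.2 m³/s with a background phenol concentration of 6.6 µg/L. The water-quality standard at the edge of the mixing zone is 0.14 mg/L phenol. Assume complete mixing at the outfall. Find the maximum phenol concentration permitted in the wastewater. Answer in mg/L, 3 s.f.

2.19 mg/L

6.6 µg/L = 0.0066 mg/L.
Mass balance: 0.14·1.278 = 0.078·Cₑ + 1.2·0.0066.
Cₑ = (0.1789 − 0.00792) / 0.078 = 2.192 mg/L.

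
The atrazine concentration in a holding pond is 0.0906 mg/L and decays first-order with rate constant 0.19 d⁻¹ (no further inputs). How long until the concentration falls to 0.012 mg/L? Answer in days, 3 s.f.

t = ln(C₀/C)/k = ln(0.0906/0.012)/0.19 = 2.022/0.19 = 10.64 d.

10.6 d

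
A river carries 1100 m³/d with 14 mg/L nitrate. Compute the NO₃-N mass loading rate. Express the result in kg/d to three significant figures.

15.4 kg/d

1100 m³/d = 0.01273 m³/s.
Mass flux = Q·C = 0.01273 m³/s × 14 g/m³ = 0.1782 g/s.
= 0.1782 g/s × 86.4 = 15.4 kg/d.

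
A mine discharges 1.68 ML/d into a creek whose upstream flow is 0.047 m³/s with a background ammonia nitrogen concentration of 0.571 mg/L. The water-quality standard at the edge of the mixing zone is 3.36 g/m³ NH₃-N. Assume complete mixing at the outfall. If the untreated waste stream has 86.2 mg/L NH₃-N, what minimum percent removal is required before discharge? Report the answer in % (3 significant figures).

88.3 %

1.68 ML/d = 0.01944 m³/s.
Mass balance: 3.36·0.06644 = 0.01944·Cₑ + 0.047·0.571.
Cₑ = (0.2233 − 0.02684) / 0.01944 = 10.1 mg/L.
Required removal = 1 − 10.1/86.2 = 88.28 %.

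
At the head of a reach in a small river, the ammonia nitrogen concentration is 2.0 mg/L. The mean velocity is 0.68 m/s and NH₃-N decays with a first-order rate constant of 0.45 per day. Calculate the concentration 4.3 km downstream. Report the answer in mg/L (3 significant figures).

Travel time t = 4.3 km / 0.68 m/s = 4300/0.68 = 6324 s = 0.07319 d.
First-order decay: C = 2.0·exp(−0.45·0.07319) = 2.0·0.9676 = 1.935 mg/L.

1.94 mg/L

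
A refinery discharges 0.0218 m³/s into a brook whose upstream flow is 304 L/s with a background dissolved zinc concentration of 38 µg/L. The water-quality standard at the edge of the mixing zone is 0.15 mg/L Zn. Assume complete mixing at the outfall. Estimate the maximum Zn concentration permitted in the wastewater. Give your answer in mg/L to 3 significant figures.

304 L/s = 0.304 m³/s.
38 µg/L = 0.038 mg/L.
Mass balance: 0.15·0.3258 = 0.0218·Cₑ + 0.304·0.038.
Cₑ = (0.04887 − 0.01155) / 0.0218 = 1.712 mg/L.

1.71 mg/L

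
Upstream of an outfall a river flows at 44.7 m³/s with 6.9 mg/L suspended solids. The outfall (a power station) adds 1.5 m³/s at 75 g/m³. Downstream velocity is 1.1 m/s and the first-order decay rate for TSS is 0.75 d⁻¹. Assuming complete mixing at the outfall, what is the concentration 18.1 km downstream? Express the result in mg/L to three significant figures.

7.90 mg/L

After complete mixing, C₀ = (1.5·75 + 44.7·6.9) / 46.2 = 9.111 mg/L.
Travel time t = 1.81e+04 m / 1.1 m/s = 1.645e+04 s = 0.1904 d.
C = 9.111·exp(−0.75·0.1904) = 9.111·0.8669 = 7.898 mg/L.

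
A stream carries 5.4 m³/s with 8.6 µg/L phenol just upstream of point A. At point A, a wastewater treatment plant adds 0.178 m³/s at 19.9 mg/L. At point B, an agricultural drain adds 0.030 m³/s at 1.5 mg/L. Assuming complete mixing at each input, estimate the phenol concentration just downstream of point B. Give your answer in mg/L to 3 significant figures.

8.6 µg/L = 0.0086 mg/L.
After input A: C = (5.4·0.0086 + 0.178·19.9) / 5.578 = 0.6434 mg/L.
After input B: C = (5.578·0.6434 + 0.03·1.5) / 5.608 = 0.6479 mg/L.

0.648 mg/L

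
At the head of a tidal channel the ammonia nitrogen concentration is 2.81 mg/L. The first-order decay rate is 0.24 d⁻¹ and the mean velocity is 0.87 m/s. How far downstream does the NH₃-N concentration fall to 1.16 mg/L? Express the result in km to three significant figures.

From C = C₀·e^(−kt), t = ln(C₀/C)/k = ln(2.81/1.16)/0.24 = 0.8848/0.24 = 3.687 d.
Distance = v·t = 0.87 m/s × 3.185e+05 s = 2.771e+05 m = 277.1 km.

277 km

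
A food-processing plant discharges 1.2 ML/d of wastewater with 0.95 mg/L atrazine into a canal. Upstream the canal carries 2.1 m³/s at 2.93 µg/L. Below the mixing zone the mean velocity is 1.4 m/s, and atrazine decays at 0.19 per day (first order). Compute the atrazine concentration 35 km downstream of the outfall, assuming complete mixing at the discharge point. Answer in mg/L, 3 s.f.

1.2 ML/d = 0.01389 m³/s.
2.93 µg/L = 0.00293 mg/L.
After complete mixing, C₀ = (0.01389·0.95 + 2.1·0.00293) / 2.114 = 0.009153 mg/L.
Travel time t = 3.5e+04 m / 1.4 m/s = 2.5e+04 s = 0.2894 d.
C = 0.009153·exp(−0.19·0.2894) = 0.009153·0.9465 = 0.008663 mg/L.

0.00866 mg/L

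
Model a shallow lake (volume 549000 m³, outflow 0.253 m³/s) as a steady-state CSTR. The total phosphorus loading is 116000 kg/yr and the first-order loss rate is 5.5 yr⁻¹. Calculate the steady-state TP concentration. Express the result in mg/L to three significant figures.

Outflow Q = 0.253 m³/s × 3.156e+07 s/yr = 7.984e+06 m³/yr.
Steady-state CSTR mass balance: W = Q·C + k·V·C, so C = W/(Q + kV).
Q + kV = 7.984e+06 + 5.5·549000 = 1.1e+07 m³/yr.
C = 116000/1.1e+07 = 0.01054 kg/m³ = 10.54 mg/L.

10.5 mg/L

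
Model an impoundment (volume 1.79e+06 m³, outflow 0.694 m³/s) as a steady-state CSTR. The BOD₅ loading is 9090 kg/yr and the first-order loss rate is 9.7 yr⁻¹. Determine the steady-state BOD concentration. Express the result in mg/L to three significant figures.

0.232 mg/L

Outflow Q = 0.694 m³/s × 3.156e+07 s/yr = 2.19e+07 m³/yr.
Steady-state CSTR mass balance: W = Q·C + k·V·C, so C = W/(Q + kV).
Q + kV = 2.19e+07 + 9.7·1.79e+06 = 3.926e+07 m³/yr.
C = 9090/3.926e+07 = 0.0002315 kg/m³ = 0.2315 mg/L.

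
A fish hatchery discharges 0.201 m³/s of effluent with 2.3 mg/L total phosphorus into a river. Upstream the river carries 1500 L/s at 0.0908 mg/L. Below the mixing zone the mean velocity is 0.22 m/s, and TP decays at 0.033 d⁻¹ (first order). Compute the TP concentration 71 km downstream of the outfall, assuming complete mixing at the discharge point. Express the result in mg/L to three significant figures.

0.311 mg/L

1500 L/s = 1.5 m³/s.
After complete mixing, C₀ = (0.201·2.3 + 1.5·0.0908) / 1.701 = 0.3519 mg/L.
Travel time t = 7.1e+04 m / 0.22 m/s = 3.227e+05 s = 3.735 d.
C = 0.3519·exp(−0.033·3.735) = 0.3519·0.884 = 0.311 mg/L.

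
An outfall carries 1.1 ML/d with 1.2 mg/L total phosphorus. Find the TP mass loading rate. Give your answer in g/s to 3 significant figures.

1.1 ML/d = 0.01273 m³/s.
Mass flux = Q·C = 0.01273 m³/s × 1.2 g/m³ = 0.01528 g/s.

0.0153 g/s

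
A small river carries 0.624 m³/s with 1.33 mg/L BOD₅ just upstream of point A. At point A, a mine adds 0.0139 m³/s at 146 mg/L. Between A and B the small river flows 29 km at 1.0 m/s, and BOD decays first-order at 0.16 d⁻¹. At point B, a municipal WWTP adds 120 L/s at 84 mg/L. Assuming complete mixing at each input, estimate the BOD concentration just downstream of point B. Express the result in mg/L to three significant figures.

After input A: C = (0.624·1.33 + 0.0139·146) / 0.6379 = 4.482 mg/L.
Over the 29 km reach to input B (t = 2.9e+04 s = 0.3356 d), decay gives C = 4.482·exp(−0.16·0.3356) = 4.248 mg/L.
120 L/s = 0.12 m³/s.
After input B: C = (0.6379·4.248 + 0.12·84) / 0.7579 = 16.88 mg/L.

16.9 mg/L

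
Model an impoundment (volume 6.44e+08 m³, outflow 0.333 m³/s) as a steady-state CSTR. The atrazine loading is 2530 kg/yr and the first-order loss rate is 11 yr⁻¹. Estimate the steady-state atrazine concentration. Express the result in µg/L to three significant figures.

Outflow Q = 0.333 m³/s × 3.156e+07 s/yr = 1.051e+07 m³/yr.
Steady-state CSTR mass balance: W = Q·C + k·V·C, so C = W/(Q + kV).
Q + kV = 1.051e+07 + 11·6.44e+08 = 7.095e+09 m³/yr.
C = 2530/7.095e+09 = 3.566e-07 kg/m³ = 0.0003566 mg/L = 0.3566 µg/L.

0.357 µg/L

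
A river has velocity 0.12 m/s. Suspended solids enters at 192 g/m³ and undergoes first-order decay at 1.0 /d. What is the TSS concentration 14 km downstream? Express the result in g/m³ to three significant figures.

49.8 g/m³

Travel time t = 14 km / 0.12 m/s = 1.4e+04/0.12 = 1.167e+05 s = 1.35 d.
First-order decay: C = 192·exp(−1.0·1.35) = 192·0.2592 = 49.76 g/m³.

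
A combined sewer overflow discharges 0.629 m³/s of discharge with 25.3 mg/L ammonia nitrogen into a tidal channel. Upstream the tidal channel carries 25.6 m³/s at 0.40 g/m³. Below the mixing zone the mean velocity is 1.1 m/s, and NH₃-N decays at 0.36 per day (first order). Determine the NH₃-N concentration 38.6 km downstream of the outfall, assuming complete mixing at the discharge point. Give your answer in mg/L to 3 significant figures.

0.861 mg/L

After complete mixing, C₀ = (0.629·25.3 + 25.6·0.4) / 26.23 = 0.9971 mg/L.
Travel time t = 3.86e+04 m / 1.1 m/s = 3.509e+04 s = 0.4061 d.
C = 0.9971·exp(−0.36·0.4061) = 0.9971·0.864 = 0.8615 mg/L.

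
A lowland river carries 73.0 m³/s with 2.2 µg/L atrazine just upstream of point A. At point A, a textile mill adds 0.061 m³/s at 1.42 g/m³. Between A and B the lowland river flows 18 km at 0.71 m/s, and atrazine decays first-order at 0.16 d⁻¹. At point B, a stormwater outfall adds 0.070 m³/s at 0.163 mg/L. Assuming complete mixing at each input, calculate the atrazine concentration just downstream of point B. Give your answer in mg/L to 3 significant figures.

0.00338 mg/L

2.2 µg/L = 0.0022 mg/L.
After input A: C = (73·0.0022 + 0.061·1.42) / 73.06 = 0.003384 mg/L.
Over the 18 km reach to input B (t = 2.535e+04 s = 0.2934 d), decay gives C = 0.003384·exp(−0.16·0.2934) = 0.003229 mg/L.
After input B: C = (73.06·0.003229 + 0.07·0.163) / 73.13 = 0.003381 mg/L.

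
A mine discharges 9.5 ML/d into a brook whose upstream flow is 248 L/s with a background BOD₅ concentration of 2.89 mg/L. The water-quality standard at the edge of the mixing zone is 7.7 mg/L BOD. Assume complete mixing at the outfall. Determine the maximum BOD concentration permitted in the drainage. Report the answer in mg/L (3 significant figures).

9.5 ML/d = 0.11 m³/s.
248 L/s = 0.248 m³/s.
Mass balance: 7.7·0.358 = 0.11·Cₑ + 0.248·2.89.
Cₑ = (2.756 − 0.7167) / 0.11 = 18.55 mg/L.

18.5 mg/L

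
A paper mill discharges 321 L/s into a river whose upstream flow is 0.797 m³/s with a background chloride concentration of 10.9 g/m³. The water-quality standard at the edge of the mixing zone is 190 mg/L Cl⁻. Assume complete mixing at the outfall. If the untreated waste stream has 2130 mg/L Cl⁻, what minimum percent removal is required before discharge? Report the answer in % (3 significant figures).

321 L/s = 0.321 m³/s.
Mass balance: 190·1.118 = 0.321·Cₑ + 0.797·10.9.
Cₑ = (212.4 − 8.687) / 0.321 = 634.7 mg/L.
Required removal = 1 − 634.7/2130 = 70.2 %.

70.2 %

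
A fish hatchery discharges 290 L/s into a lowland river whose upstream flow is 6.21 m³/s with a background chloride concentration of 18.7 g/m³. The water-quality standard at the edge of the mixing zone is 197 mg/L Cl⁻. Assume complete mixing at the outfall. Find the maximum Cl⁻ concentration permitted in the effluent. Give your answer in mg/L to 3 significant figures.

4020 mg/L

290 L/s = 0.29 m³/s.
Mass balance: 197·6.5 = 0.29·Cₑ + 6.21·18.7.
Cₑ = (1280 − 116.1) / 0.29 = 4015 mg/L.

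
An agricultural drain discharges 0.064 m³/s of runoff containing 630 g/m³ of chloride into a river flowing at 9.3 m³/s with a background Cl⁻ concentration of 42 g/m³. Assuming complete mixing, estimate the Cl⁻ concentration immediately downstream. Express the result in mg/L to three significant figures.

46.0 mg/L

By mass balance at complete mixing, C = (0.064·630 + 9.3·42) / (0.064 + 9.3) = 430.9/9.364 = 46.02 mg/L.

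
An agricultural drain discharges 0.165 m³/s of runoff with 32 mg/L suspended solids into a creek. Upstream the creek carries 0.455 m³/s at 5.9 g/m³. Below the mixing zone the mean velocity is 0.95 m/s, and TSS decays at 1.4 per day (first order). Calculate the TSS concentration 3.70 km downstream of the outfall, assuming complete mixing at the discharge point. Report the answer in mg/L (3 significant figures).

12.1 mg/L

After complete mixing, C₀ = (0.165·32 + 0.455·5.9) / 0.62 = 12.85 mg/L.
Travel time t = 3700 m / 0.95 m/s = 3895 s = 0.04508 d.
C = 12.85·exp(−1.4·0.04508) = 12.85·0.9388 = 12.06 mg/L.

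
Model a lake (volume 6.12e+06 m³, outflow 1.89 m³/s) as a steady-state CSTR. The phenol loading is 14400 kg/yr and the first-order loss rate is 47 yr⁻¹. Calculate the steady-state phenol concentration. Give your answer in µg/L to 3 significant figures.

41.5 µg/L

Outflow Q = 1.89 m³/s × 3.156e+07 s/yr = 5.964e+07 m³/yr.
Steady-state CSTR mass balance: W = Q·C + k·V·C, so C = W/(Q + kV).
Q + kV = 5.964e+07 + 47·6.12e+06 = 3.473e+08 m³/yr.
C = 14400/3.473e+08 = 4.146e-05 kg/m³ = 0.04146 mg/L = 41.46 µg/L.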